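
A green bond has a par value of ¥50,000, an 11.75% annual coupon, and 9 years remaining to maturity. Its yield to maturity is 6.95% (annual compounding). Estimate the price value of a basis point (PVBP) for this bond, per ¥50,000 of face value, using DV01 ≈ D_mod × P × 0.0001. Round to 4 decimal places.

Periodic yield y = 0.0695.
  t   CF        PV=CF/(1+0.0695)^t    t·PV
  1     5,875.00     5,493.2211     5,493.2211
  2     5,875.00     5,136.2516    10,272.5033
  3     5,875.00     4,802.4793    14,407.4380
  4     5,875.00     4,490.3968    17,961.5870
  5     5,875.00     4,198.5944    20,992.9722
  6     5,875.00     3,925.7545    23,554.5270
  7     5,875.00     3,670.6447    25,694.5129
  8     5,875.00     3,432.1129    27,456.9028
  9    55,875.00    30,520.4151   274,683.7359
  Σ                 65,669.8704   420,517.4002
P = 65,669.8704; D_Mac = 6.40351 yrs; D_mod = 5.98738 yrs.
DV01 ≈ 5.98738 × 65,669.8704 × 0.0001 = 39.319065.

¥39.3191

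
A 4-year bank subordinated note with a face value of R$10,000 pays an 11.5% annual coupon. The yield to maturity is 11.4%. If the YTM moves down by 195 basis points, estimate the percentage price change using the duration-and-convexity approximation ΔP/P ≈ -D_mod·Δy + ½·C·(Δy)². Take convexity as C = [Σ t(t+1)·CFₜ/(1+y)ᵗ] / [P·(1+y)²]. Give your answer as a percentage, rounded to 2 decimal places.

With y = 0.114:
  t   CF        PV=CF/(1+0.114)^t    t·PV        t(t+1)·PV
  1     1,150.00     1,032.3160     1,032.3160       2,064.6320
  2     1,150.00       926.6750     1,853.3501       5,560.0502
  3     1,150.00       831.8447     2,495.5342       9,982.1367
  4    11,150.00     7,239.9256    28,959.7025     144,798.5123
  Σ                 10,030.7613    34,340.9027     162,405.3311
P = 10,030.7613; D_Mac = 3.42356 yrs; D_mod = 3.07321 yrs; C = 13.04656.
Duration effect: -3.07321 × (-0.0195) = +0.059928
Convexity effect: 0.5 × 13.04656 × (-0.0195)² = +0.0024805
ΔP/P ≈ +0.059928 + 0.0024805 = +0.062408 = +6.2408%.

+6.24%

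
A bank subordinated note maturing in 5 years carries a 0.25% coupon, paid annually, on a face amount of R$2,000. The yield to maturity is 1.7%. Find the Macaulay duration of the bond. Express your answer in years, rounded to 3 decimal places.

Periodic yield y = 0.017. Discount each cash flow and weight by its year:
  t   CF        PV=CF/(1+0.017)^t    t·PV
  1         5.00         4.9164         4.9164
  2         5.00         4.8342         9.6685
  3         5.00         4.7534        14.2603
  4         5.00         4.6740        18.6959
  5     2,005.00     1,842.9333     9,214.6664
  Σ                  1,862.1113     9,262.2075
Price P = Σ PV = 1,862.1113.
Macaulay duration = Σ(t·PV) / P = 9,262.2075 / 1,862.1113 = 4.97404 years.

4.974 years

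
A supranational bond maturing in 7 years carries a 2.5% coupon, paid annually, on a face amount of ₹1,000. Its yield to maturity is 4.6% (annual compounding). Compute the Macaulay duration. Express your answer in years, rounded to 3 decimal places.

6.468 years

Periodic yield y = 0.046. Discount each cash flow and weight by its year:
  t   CF        PV=CF/(1+0.046)^t    t·PV
  1        25.00        23.9006        23.9006
  2        25.00        22.8495        45.6990
  3        25.00        21.8446        65.5339
  4        25.00        20.8840        83.5359
  5        25.00        19.9656        99.8278
  6        25.00        19.0875       114.5252
  7     1,025.00       748.1731     5,237.2115
  Σ                    876.7049     5,670.2340
Price P = Σ PV = 876.7049.
Macaulay duration = Σ(t·PV) / P = 5,670.2340 / 876.7049 = 6.46767 years.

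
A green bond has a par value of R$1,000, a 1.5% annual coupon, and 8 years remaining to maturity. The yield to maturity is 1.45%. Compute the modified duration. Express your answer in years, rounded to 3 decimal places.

Periodic yield y = 0.0145. First find Macaulay duration:
  t   CF        PV=CF/(1+0.0145)^t    t·PV
  1        15.00        14.7856        14.7856
  2        15.00        14.5743        29.1486
  3        15.00        14.3660        43.0979
  4        15.00        14.1606        56.6426
  5        15.00        13.9583        69.7913
  6        15.00        13.7587        82.5525
  7        15.00        13.5621        94.9347
  8     1,015.00       904.5855     7,236.6842
  Σ                  1,003.7511     7,627.6373
P = 1,003.7511; Macaulay duration = 7,627.6373 / 1,003.7511 = 7.59913 years.
Modified duration = D_Mac / (1 + y) = 7.59913 / 1.0145 = 7.49052 years.

7.491 years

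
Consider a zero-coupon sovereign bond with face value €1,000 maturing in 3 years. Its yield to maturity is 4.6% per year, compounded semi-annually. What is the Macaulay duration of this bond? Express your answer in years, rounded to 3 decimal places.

3.000 years

A zero-coupon bond has a single cash flow at maturity, so its Macaulay duration equals its maturity: 3 years.
(Equivalently: 6 semi-annual periods ÷ 2 = 3 years.)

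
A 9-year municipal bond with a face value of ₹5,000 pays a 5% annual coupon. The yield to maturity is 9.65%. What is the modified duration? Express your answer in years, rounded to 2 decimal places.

6.52 years

Periodic yield y = 0.0965. First find Macaulay duration:
  t   CF        PV=CF/(1+0.0965)^t    t·PV
  1       250.00       227.9982       227.9982
  2       250.00       207.9327       415.8653
  3       250.00       189.6331       568.8992
  4       250.00       172.9440       691.7759
  5       250.00       157.7237       788.6183
  6       250.00       143.8428       863.0569
  7       250.00       131.1836       918.2852
  8       250.00       119.6385       957.1079
  9     5,250.00     2,291.2980    20,621.6822
  Σ                  3,642.1945    26,053.2892
P = 3,642.1945; Macaulay duration = 26,053.2892 / 3,642.1945 = 7.15318 years.
Modified duration = D_Mac / (1 + y) = 7.15318 / 1.0965 = 6.52365 years.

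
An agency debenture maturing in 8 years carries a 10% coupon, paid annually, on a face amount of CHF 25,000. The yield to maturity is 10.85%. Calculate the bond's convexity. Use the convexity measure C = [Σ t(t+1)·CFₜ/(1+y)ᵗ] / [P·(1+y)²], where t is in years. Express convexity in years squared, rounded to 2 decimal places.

37.79

With y = 0.1085:
  t   CF        PV=CF/(1+0.1085)^t    t·PV        t(t+1)·PV
  1     2,500.00     2,255.3000     2,255.3000       4,510.5999
  2     2,500.00     2,034.5512     4,069.1023      12,207.3069
  3     2,500.00     1,835.4093     5,506.2278      22,024.9110
  4     2,500.00     1,655.7594     6,623.0374      33,115.1872
  5     2,500.00     1,493.6936     7,468.4680      44,810.8081
  6     2,500.00     1,347.4908     8,084.9451      56,594.6156
  7     2,500.00     1,215.5984     8,509.1889      68,073.5115
  8    27,500.00    12,062.7719    96,502.1749     868,519.5740
  Σ                 23,900.5745   139,018.4444   1,109,856.5142
P = 23,900.5745.
Convexity = Σ t(t+1)·PV / [P·(1+y)²] = 1,109,856.5142 / (23,900.5745 × 1.228772) = 37.79089.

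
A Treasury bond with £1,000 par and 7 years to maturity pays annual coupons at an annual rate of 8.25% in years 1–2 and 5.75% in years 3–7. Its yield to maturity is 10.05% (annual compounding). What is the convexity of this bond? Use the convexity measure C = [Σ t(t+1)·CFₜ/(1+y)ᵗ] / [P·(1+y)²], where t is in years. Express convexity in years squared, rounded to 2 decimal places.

34.22

With y = 0.1005:
  t   CF        PV=CF/(1+0.1005)^t    t·PV        t(t+1)·PV
  1        82.50        74.9659        74.9659         149.9318
  2        82.50        68.1199       136.2398         408.7193
  3        57.50        43.1417       129.4252         517.7009
  4        57.50        39.2019       156.8078         784.0390
  5        57.50        35.6219       178.1097       1,068.6583
  6        57.50        32.3689       194.2132       1,359.4926
  7     1,057.50       540.9412     3,786.5883      30,292.7063
  Σ                    834.3615     4,656.3499      34,581.2483
P = 834.3615.
Convexity = Σ t(t+1)·PV / [P·(1+y)²] = 34,581.2483 / (834.3615 × 1.211100) = 34.22207.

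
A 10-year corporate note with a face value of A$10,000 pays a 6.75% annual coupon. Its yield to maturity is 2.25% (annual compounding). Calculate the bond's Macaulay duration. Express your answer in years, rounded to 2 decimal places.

8.00 years

Periodic yield y = 0.0225. Discount each cash flow and weight by its year:
  t   CF        PV=CF/(1+0.0225)^t    t·PV
  1       675.00       660.1467       660.1467
  2       675.00       645.6202     1,291.2405
  3       675.00       631.4134     1,894.2403
  4       675.00       617.5193     2,470.0770
  5       675.00       603.9308     3,019.6541
  6       675.00       590.6414     3,543.8483
  7       675.00       577.6444     4,043.5107
  8       675.00       564.9334     4,519.4671
  9       675.00       552.5021     4,972.5188
  10   10,675.00     8,545.4457    85,454.4566
  Σ                 13,989.7974   111,869.1601
Price P = Σ PV = 13,989.7974.
Macaulay duration = Σ(t·PV) / P = 111,869.1601 / 13,989.7974 = 7.99648 years.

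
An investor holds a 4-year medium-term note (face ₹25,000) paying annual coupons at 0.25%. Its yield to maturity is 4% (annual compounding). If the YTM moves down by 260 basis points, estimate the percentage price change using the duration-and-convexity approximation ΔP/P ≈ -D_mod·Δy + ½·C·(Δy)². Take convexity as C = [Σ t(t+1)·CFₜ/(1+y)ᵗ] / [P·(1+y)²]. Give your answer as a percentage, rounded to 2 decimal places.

With y = 0.04:
  t   CF        PV=CF/(1+0.04)^t    t·PV        t(t+1)·PV
  1        62.50        60.0962        60.0962         120.1923
  2        62.50        57.7848       115.5695         346.7086
  3        62.50        55.5623       166.6868         666.7473
  4    25,062.50    21,423.5300    85,694.1202     428,470.6008
  Σ                 21,596.9732    86,036.4726     429,604.2489
P = 21,596.9732; D_Mac = 3.98373 yrs; D_mod = 3.83051 yrs; C = 18.39115.
Duration effect: -3.83051 × (-0.026) = +0.099593
Convexity effect: 0.5 × 18.39115 × (-0.026)² = +0.0062162
ΔP/P ≈ +0.099593 + 0.0062162 = +0.105809 = +10.5809%.

+10.58%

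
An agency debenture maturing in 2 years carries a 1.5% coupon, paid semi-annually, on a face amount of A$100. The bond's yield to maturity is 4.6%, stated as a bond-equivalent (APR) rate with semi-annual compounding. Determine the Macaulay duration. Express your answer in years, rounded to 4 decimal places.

1.9770 years

Periodic yield y = 0.023. Discount each cash flow and weight by its period:
  t   CF        PV=CF/(1+0.023)^t    t·PV
  1         0.75         0.7331         0.7331
  2         0.75         0.7167         1.4333
  3         0.75         0.7005         2.1016
  4       100.75        91.9904       367.9616
  Σ                     94.1407       372.2297
Price P = Σ PV = 94.1407.
Macaulay duration = Σ(t·PV) / P = 372.2297 / 94.1407 = 3.95397 half-year periods.
In years: 3.95397 / 2 = 1.97699 years.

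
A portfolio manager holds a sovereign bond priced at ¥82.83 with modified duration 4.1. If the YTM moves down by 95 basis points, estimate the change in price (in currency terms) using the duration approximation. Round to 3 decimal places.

+¥3.226

Duration approximation: ΔP/P ≈ -D_mod · Δy = -4.1 × (-0.0095) = +0.038950.
ΔP ≈ 82.83 × (+0.038950) = +3.2262285.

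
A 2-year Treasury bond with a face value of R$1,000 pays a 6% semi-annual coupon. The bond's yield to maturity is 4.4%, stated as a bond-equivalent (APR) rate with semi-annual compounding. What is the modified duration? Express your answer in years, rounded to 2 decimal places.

1.87 years

Periodic yield y = 0.022. First find Macaulay duration:
  t   CF        PV=CF/(1+0.022)^t    t·PV
  1        30.00        29.3542        29.3542
  2        30.00        28.7223        57.4446
  3        30.00        28.1040        84.3121
  4     1,030.00       944.1340     3,776.5360
  Σ                  1,030.3146     3,947.6470
P = 1,030.3146; Macaulay duration = 3,947.6470 / 1,030.3146 = 3.83150 half-year periods = 1.91575 years.
Modified duration = D_Mac / (1 + y) = 1.91575 / 1.022 = 1.87451 years.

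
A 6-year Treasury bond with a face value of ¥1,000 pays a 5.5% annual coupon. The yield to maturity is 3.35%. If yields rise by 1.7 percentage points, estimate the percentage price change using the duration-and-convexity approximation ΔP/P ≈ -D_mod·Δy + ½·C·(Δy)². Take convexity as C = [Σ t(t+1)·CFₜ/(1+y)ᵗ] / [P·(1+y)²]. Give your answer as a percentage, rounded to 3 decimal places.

-8.259%

With y = 0.0335:
  t   CF        PV=CF/(1+0.0335)^t    t·PV        t(t+1)·PV
  1        55.00        53.2172        53.2172         106.4344
  2        55.00        51.4922       102.9845         308.9534
  3        55.00        49.8232       149.4695         597.8779
  4        55.00        48.2082       192.8327         964.1637
  5        55.00        46.6456       233.2278       1,399.3667
  6     1,055.00       865.7442     5,194.4650      36,361.2550
  Σ                  1,115.1305     5,926.1967      39,738.0511
P = 1,115.1305; D_Mac = 5.31435 yrs; D_mod = 5.14209 yrs; C = 33.36260.
Duration effect: -5.14209 × (+0.017) = -0.087416
Convexity effect: 0.5 × 33.36260 × (0.017)² = +0.0048209
ΔP/P ≈ -0.087416 + 0.0048209 = -0.082595 = -8.2595%.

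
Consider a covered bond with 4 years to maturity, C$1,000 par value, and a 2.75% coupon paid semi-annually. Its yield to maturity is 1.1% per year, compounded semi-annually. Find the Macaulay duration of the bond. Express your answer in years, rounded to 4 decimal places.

3.8221 years

Periodic yield y = 0.0055. Discount each cash flow and weight by its period:
  t   CF        PV=CF/(1+0.0055)^t    t·PV
  1        13.75        13.6748        13.6748
  2        13.75        13.6000        27.2000
  3        13.75        13.5256        40.5768
  4        13.75        13.4516        53.8065
  5        13.75        13.3780        66.8902
  6        13.75        13.3049        79.8291
  7        13.75        13.2321        92.6246
  8     1,013.75       970.2290     7,761.8323
  Σ                  1,064.3960     8,136.4342
Price P = Σ PV = 1,064.3960.
Macaulay duration = Σ(t·PV) / P = 8,136.4342 / 1,064.3960 = 7.64418 half-year periods.
In years: 7.64418 / 2 = 3.82209 years.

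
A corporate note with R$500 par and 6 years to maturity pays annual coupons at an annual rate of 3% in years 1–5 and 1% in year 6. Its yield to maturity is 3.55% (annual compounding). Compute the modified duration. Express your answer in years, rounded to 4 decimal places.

Periodic yield y = 0.0355. First find Macaulay duration:
  t   CF        PV=CF/(1+0.0355)^t    t·PV
  1        15.00        14.4858        14.4858
  2        15.00        13.9891        27.9783
  3        15.00        13.5096        40.5287
  4        15.00        13.0464        52.1856
  5        15.00        12.5991        62.9957
  6       505.00       409.6291     2,457.7744
  Σ                    477.2590     2,655.9483
P = 477.2590; Macaulay duration = 2,655.9483 / 477.2590 = 5.56500 years.
Modified duration = D_Mac / (1 + y) = 5.56500 / 1.0355 = 5.37422 years.

5.3742 years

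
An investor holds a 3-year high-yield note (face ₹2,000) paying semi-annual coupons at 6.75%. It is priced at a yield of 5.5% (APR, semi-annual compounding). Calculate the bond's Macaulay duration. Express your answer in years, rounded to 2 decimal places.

2.77 years

Periodic yield y = 0.0275. Discount each cash flow and weight by its period:
  t   CF        PV=CF/(1+0.0275)^t    t·PV
  1        67.50        65.6934        65.6934
  2        67.50        63.9352       127.8704
  3        67.50        62.2241       186.6722
  4        67.50        60.5587       242.2347
  5        67.50        58.9379       294.6895
  6     2,067.50     1,756.9303    10,541.5819
  Σ                  2,068.2796    11,458.7421
Price P = Σ PV = 2,068.2796.
Macaulay duration = Σ(t·PV) / P = 11,458.7421 / 2,068.2796 = 5.54023 half-year periods.
In years: 5.54023 / 2 = 2.77011 years.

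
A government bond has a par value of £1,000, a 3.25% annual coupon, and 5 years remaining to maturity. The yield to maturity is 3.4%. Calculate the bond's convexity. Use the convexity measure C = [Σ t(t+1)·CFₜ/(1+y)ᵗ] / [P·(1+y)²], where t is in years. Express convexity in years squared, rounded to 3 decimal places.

With y = 0.034:
  t   CF        PV=CF/(1+0.034)^t    t·PV        t(t+1)·PV
  1        32.50        31.4313        31.4313          62.8627
  2        32.50        30.3978        60.7956         182.3869
  3        32.50        29.3983        88.1948         352.7792
  4        32.50        28.4316       113.7264         568.6319
  5     1,032.50       873.5492     4,367.7460      26,206.4758
  Σ                    993.2082     4,661.8941      27,373.1364
P = 993.2082.
Convexity = Σ t(t+1)·PV / [P·(1+y)²] = 27,373.1364 / (993.2082 × 1.069156) = 25.77764.

25.778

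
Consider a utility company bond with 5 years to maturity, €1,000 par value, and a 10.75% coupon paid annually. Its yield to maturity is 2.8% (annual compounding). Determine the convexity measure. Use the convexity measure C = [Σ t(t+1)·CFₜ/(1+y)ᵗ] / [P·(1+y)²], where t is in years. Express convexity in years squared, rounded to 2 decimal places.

With y = 0.028:
  t   CF        PV=CF/(1+0.028)^t    t·PV        t(t+1)·PV
  1       107.50       104.5720       104.5720         209.1440
  2       107.50       101.7237       203.4474         610.3423
  3       107.50        98.9530       296.8591       1,187.4364
  4       107.50        96.2578       385.0313       1,925.1563
  5     1,107.50       964.6686     4,823.3432      28,940.0593
  Σ                  1,366.1752     5,813.2530      32,872.1383
P = 1,366.1752.
Convexity = Σ t(t+1)·PV / [P·(1+y)²] = 32,872.1383 / (1,366.1752 × 1.056784) = 22.76855.

22.77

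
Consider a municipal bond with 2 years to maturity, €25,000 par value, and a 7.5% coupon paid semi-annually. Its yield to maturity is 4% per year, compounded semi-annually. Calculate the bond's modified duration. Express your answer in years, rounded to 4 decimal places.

Periodic yield y = 0.02. First find Macaulay duration:
  t   CF        PV=CF/(1+0.02)^t    t·PV
  1       937.50       919.1176       919.1176
  2       937.50       901.0957     1,802.1915
  3       937.50       883.4272     2,650.2816
  4    25,937.50    23,962.2407    95,848.9630
  Σ                 26,665.8813   101,220.5536
P = 26,665.8813; Macaulay duration = 101,220.5536 / 26,665.8813 = 3.79588 half-year periods = 1.89794 years.
Modified duration = D_Mac / (1 + y) = 1.89794 / 1.02 = 1.86073 years.

1.8607 years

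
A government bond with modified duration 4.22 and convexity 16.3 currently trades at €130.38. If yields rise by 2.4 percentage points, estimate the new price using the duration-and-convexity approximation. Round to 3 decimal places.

€117.787

Duration effect: -D_mod·Δy = -4.22 × (+0.024) = -0.101280
Convexity effect: ½·C·(Δy)² = 0.5 × 16.3 × (0.024)² = +0.0046944
ΔP/P ≈ -0.101280 + 0.0046944 = -0.0965856
New price ≈ 130.38 × (1 - 0.0965856) = 117.787169472.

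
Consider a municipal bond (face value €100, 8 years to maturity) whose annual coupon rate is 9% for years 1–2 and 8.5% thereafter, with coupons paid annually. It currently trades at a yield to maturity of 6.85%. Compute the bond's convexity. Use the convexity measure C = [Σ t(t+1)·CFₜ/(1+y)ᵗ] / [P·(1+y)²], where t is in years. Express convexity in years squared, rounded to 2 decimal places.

With y = 0.0685:
  t   CF        PV=CF/(1+0.0685)^t    t·PV        t(t+1)·PV
  1         9.00         8.4230         8.4230          16.8460
  2         9.00         7.8830        15.7661          47.2982
  3         8.50         6.9678        20.9034          83.6135
  4         8.50         6.5211        26.0844         130.4220
  5         8.50         6.1030        30.5152         183.0912
  6         8.50         5.7118        34.2707         239.8949
  7         8.50         5.3456        37.4193         299.3541
  8       108.50        63.8607       510.8854       4,597.9688
  Σ                    110.8161       684.2675       5,598.4889
P = 110.8161.
Convexity = Σ t(t+1)·PV / [P·(1+y)²] = 5,598.4889 / (110.8161 × 1.141692) = 44.25059.

44.25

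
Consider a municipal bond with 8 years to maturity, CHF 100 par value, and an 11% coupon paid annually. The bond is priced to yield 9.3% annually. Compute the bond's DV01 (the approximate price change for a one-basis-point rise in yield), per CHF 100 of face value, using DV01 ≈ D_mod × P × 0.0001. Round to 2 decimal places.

CHF 0.06

Periodic yield y = 0.093.
  t   CF        PV=CF/(1+0.093)^t    t·PV
  1        11.00        10.0640        10.0640
  2        11.00         9.2077        18.4155
  3        11.00         8.4243        25.2728
  4        11.00         7.7075        30.8299
  5        11.00         7.0517        35.2583
  6        11.00         6.4517        38.7100
  7        11.00         5.9027        41.3190
  8       111.00        54.4956       435.9650
  Σ                    109.3052       635.8345
P = 109.3052; D_Mac = 5.81706 yrs; D_mod = 5.32210 yrs.
DV01 ≈ 5.32210 × 109.3052 × 0.0001 = 0.058173.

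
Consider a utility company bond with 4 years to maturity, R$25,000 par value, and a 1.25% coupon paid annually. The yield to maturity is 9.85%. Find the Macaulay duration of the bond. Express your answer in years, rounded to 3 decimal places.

3.912 years

Periodic yield y = 0.0985. Discount each cash flow and weight by its year:
  t   CF        PV=CF/(1+0.0985)^t    t·PV
  1       312.50       284.4788       284.4788
  2       312.50       258.9703       517.9405
  3       312.50       235.7490       707.2470
  4    25,312.50    17,383.4029    69,533.6115
  Σ                 18,162.6010    71,043.2778
Price P = Σ PV = 18,162.6010.
Macaulay duration = Σ(t·PV) / P = 71,043.2778 / 18,162.6010 = 3.91151 years.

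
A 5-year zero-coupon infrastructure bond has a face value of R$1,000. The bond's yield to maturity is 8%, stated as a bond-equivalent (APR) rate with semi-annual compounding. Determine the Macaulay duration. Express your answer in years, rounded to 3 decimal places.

A zero-coupon bond has a single cash flow at maturity, so its Macaulay duration equals its maturity: 5 years.
(Equivalently: 10 semi-annual periods ÷ 2 = 5 years.)

5.000 years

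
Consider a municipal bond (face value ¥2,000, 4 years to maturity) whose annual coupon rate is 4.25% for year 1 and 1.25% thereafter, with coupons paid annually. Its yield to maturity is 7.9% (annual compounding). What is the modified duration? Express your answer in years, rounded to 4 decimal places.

3.5354 years

Periodic yield y = 0.079. First find Macaulay duration:
  t   CF        PV=CF/(1+0.079)^t    t·PV
  1        85.00        78.7766        78.7766
  2        25.00        21.4732        42.9464
  3        25.00        19.9010        59.7031
  4     2,025.00     1,493.9610     5,975.8438
  Σ                  1,614.1119     6,157.2700
P = 1,614.1119; Macaulay duration = 6,157.2700 / 1,614.1119 = 3.81465 years.
Modified duration = D_Mac / (1 + y) = 3.81465 / 1.079 = 3.53536 years.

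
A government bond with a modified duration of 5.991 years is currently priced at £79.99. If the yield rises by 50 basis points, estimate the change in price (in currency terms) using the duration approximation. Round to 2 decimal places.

-£2.40

Duration approximation: ΔP/P ≈ -D_mod · Δy = -5.991 × (+0.005) = -0.029955.
ΔP ≈ 79.99 × (-0.029955) = -2.39610045.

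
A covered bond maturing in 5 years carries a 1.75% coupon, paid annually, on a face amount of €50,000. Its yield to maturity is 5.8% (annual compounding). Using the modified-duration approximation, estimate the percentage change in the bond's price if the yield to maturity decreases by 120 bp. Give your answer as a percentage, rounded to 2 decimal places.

+5.46%

Periodic yield y = 0.058. Modified duration first:
  t   CF        PV=CF/(1+0.058)^t    t·PV
  1       875.00       827.0321       827.0321
  2       875.00       781.6939     1,563.3878
  3       875.00       738.8411     2,216.5233
  4       875.00       698.3375     2,793.3501
  5    50,875.00    38,377.4473   191,887.2364
  Σ                 41,423.3519   199,287.5297
P = 41,423.3519; D_Mac = 4.81099 yrs; D_mod = 4.81099/(1+0.058) = 4.54725 yrs.
ΔP/P ≈ -D_mod · Δy = -4.54725 × (-0.012) = +0.054567 = +5.4567%.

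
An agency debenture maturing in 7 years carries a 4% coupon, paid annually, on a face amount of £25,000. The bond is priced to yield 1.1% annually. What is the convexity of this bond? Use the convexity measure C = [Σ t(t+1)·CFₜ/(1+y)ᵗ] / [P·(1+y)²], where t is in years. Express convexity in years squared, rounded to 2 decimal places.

With y = 0.011:
  t   CF        PV=CF/(1+0.011)^t    t·PV        t(t+1)·PV
  1     1,000.00       989.1197       989.1197       1,978.2394
  2     1,000.00       978.3577     1,956.7155       5,870.1465
  3     1,000.00       967.7129     2,903.1387      11,612.5549
  4     1,000.00       957.1839     3,828.7355      19,143.6777
  5     1,000.00       946.7694     4,733.8471      28,403.0826
  6     1,000.00       936.4683     5,618.8096      39,331.6673
  7    26,000.00    24,083.2591   168,582.8140   1,348,662.5120
  Σ                 29,858.8711   188,613.1801   1,455,001.8803
P = 29,858.8711.
Convexity = Σ t(t+1)·PV / [P·(1+y)²] = 1,455,001.8803 / (29,858.8711 × 1.022121) = 47.67469.

47.67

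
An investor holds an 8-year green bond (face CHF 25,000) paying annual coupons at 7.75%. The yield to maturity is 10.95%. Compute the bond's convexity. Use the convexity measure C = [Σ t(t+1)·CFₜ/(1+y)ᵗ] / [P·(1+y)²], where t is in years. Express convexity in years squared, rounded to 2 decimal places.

With y = 0.1095:
  t   CF        PV=CF/(1+0.1095)^t    t·PV        t(t+1)·PV
  1     1,937.50     1,746.2821     1,746.2821       3,492.5642
  2     1,937.50     1,573.9361     3,147.8722       9,443.6166
  3     1,937.50     1,418.5995     4,255.7984      17,023.1936
  4     1,937.50     1,278.5935     5,114.3739      25,571.8696
  5     1,937.50     1,152.4051     5,762.0256      34,572.1535
  6     1,937.50     1,038.6707     6,232.0241      43,624.1685
  7     1,937.50       936.1610     6,553.1273      52,425.0185
  8    26,937.50    11,731.1026    93,848.8212     844,639.3907
  Σ                 20,875.7506   126,660.3248   1,030,791.9752
P = 20,875.7506.
Convexity = Σ t(t+1)·PV / [P·(1+y)²] = 1,030,791.9752 / (20,875.7506 × 1.230990) = 40.11200.

40.11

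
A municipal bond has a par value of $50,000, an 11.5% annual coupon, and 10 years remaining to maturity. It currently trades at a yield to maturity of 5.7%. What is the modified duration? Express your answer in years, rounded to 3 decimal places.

6.652 years

Periodic yield y = 0.057. First find Macaulay duration:
  t   CF        PV=CF/(1+0.057)^t    t·PV
  1     5,750.00     5,439.9243     5,439.9243
  2     5,750.00     5,146.5698    10,293.1397
  3     5,750.00     4,869.0348    14,607.1045
  4     5,750.00     4,606.4663    18,425.8651
  5     5,750.00     4,358.0570    21,790.2851
  6     5,750.00     4,123.0435    24,738.2612
  7     5,750.00     3,900.7034    27,304.9241
  8     5,750.00     3,690.3533    29,522.8264
  9     5,750.00     3,491.3466    31,422.1190
  10   55,750.00    32,025.4321   320,254.3214
  Σ                 71,650.9313   503,798.7708
P = 71,650.9313; Macaulay duration = 503,798.7708 / 71,650.9313 = 7.03129 years.
Modified duration = D_Mac / (1 + y) = 7.03129 / 1.057 = 6.65212 years.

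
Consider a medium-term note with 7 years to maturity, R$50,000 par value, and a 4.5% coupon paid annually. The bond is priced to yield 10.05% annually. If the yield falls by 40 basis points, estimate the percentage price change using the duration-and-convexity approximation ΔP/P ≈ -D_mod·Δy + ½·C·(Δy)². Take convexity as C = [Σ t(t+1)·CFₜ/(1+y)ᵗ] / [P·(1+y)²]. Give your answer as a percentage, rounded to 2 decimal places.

+2.21%

With y = 0.1005:
  t   CF        PV=CF/(1+0.1005)^t    t·PV        t(t+1)·PV
  1     2,250.00     2,044.5252     2,044.5252       4,089.0504
  2     2,250.00     1,857.8148     3,715.6297      11,146.8890
  3     2,250.00     1,688.1552     5,064.4657      20,257.8627
  4     2,250.00     1,533.9893     6,135.9572      30,679.7860
  5     2,250.00     1,393.9021     6,969.5107      41,817.0641
  6     2,250.00     1,266.6080     7,599.6482      53,197.5372
  7    52,250.00    26,727.3540   187,091.4783   1,496,731.8264
  Σ                 36,512.3488   218,621.2149   1,657,920.0158
P = 36,512.3488; D_Mac = 5.98760 yrs; D_mod = 5.44080 yrs; C = 37.49244.
Duration effect: -5.44080 × (-0.004) = +0.021763
Convexity effect: 0.5 × 37.49244 × (-0.004)² = +0.0002999
ΔP/P ≈ +0.021763 + 0.0002999 = +0.022063 = +2.2063%.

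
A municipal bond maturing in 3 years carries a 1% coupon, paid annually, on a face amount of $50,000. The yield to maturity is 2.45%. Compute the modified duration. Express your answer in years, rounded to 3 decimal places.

Periodic yield y = 0.0245. First find Macaulay duration:
  t   CF        PV=CF/(1+0.0245)^t    t·PV
  1       500.00       488.0429       488.0429
  2       500.00       476.3718       952.7437
  3    50,500.00    46,962.9630   140,888.8891
  Σ                 47,927.3778   142,329.6757
P = 47,927.3778; Macaulay duration = 142,329.6757 / 47,927.3778 = 2.96969 years.
Modified duration = D_Mac / (1 + y) = 2.96969 / 1.0245 = 2.89868 years.

2.899 years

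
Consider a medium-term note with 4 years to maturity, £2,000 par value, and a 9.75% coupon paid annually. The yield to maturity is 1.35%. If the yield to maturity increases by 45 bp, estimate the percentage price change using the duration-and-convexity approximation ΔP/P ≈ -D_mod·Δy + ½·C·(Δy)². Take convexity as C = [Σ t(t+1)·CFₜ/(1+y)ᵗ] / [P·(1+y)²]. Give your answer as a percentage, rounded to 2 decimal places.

-1.57%

With y = 0.0135:
  t   CF        PV=CF/(1+0.0135)^t    t·PV        t(t+1)·PV
  1       195.00       192.4026       192.4026         384.8051
  2       195.00       189.8397       379.6795       1,139.0384
  3       195.00       187.3110       561.9331       2,247.7324
  4     2,195.00     2,080.3649     8,321.4595      41,607.2975
  Σ                  2,649.9182     9,455.4746      45,378.8734
P = 2,649.9182; D_Mac = 3.56821 yrs; D_mod = 3.52068 yrs; C = 16.67146.
Duration effect: -3.52068 × (+0.0045) = -0.015843
Convexity effect: 0.5 × 16.67146 × (0.0045)² = +0.0001688
ΔP/P ≈ -0.015843 + 0.0001688 = -0.015674 = -1.5674%.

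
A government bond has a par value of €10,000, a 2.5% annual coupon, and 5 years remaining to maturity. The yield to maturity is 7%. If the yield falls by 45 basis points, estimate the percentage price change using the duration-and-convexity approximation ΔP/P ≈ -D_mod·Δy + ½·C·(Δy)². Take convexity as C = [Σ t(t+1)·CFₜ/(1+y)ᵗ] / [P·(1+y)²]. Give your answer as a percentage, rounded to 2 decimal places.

+2.01%

With y = 0.07:
  t   CF        PV=CF/(1+0.07)^t    t·PV        t(t+1)·PV
  1       250.00       233.6449       233.6449         467.2897
  2       250.00       218.3597       436.7194       1,310.1581
  3       250.00       204.0745       612.2234       2,448.8936
  4       250.00       190.7238       762.8952       3,814.4761
  5    10,250.00     7,308.1083    36,540.5417     219,243.2502
  Σ                  8,154.9112    38,586.0245     227,284.0677
P = 8,154.9112; D_Mac = 4.73163 yrs; D_mod = 4.42208 yrs; C = 24.34345.
Duration effect: -4.42208 × (-0.0045) = +0.019899
Convexity effect: 0.5 × 24.34345 × (-0.0045)² = +0.0002465
ΔP/P ≈ +0.019899 + 0.0002465 = +0.020146 = +2.0146%.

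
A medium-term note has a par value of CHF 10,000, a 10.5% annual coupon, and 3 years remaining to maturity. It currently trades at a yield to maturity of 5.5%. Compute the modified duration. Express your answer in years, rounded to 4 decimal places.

Periodic yield y = 0.055. First find Macaulay duration:
  t   CF        PV=CF/(1+0.055)^t    t·PV
  1     1,050.00       995.2607       995.2607
  2     1,050.00       943.3750     1,886.7501
  3    11,050.00     9,410.3310    28,230.9930
  Σ                 11,348.9667    31,113.0037
P = 11,348.9667; Macaulay duration = 31,113.0037 / 11,348.9667 = 2.74148 years.
Modified duration = D_Mac / (1 + y) = 2.74148 / 1.055 = 2.59856 years.

2.5986 years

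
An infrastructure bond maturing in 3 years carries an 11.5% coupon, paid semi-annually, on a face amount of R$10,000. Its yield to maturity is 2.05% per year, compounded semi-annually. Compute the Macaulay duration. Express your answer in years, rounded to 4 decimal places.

2.6693 years

Periodic yield y = 0.01025. Discount each cash flow and weight by its period:
  t   CF        PV=CF/(1+0.01025)^t    t·PV
  1       575.00       569.1660       569.1660
  2       575.00       563.3913     1,126.7826
  3       575.00       557.6751     1,673.0254
  4       575.00       552.0169     2,208.0678
  5       575.00       546.4162     2,732.0809
  6    10,575.00     9,947.3459    59,684.0756
  Σ                 12,736.0115    67,993.1982
Price P = Σ PV = 12,736.0115.
Macaulay duration = Σ(t·PV) / P = 67,993.1982 / 12,736.0115 = 5.33866 half-year periods.
In years: 5.33866 / 2 = 2.66933 years.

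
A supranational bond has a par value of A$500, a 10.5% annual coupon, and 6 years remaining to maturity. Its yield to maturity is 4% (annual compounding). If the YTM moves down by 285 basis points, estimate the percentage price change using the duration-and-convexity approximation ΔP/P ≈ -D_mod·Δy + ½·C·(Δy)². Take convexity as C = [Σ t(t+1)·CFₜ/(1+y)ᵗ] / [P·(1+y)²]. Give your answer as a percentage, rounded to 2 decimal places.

+14.70%

With y = 0.04:
  t   CF        PV=CF/(1+0.04)^t    t·PV        t(t+1)·PV
  1        52.50        50.4808        50.4808         100.9615
  2        52.50        48.5392        97.0784         291.2352
  3        52.50        46.6723       140.0169         560.0677
  4        52.50        44.8772       179.5089         897.5444
  5        52.50        43.1512       215.7559       1,294.5352
  6       552.50       436.6488     2,619.8927      18,339.2486
  Σ                    670.3694     3,302.7335      21,483.5926
P = 670.3694; D_Mac = 4.92674 yrs; D_mod = 4.73725 yrs; C = 29.62962.
Duration effect: -4.73725 × (-0.0285) = +0.135012
Convexity effect: 0.5 × 29.62962 × (-0.0285)² = +0.0120333
ΔP/P ≈ +0.135012 + 0.0120333 = +0.147045 = +14.7045%.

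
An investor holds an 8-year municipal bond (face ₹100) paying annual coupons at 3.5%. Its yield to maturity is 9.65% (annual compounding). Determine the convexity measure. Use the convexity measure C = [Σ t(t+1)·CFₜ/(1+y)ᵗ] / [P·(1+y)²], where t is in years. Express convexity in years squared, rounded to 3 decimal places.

48.881

With y = 0.0965:
  t   CF        PV=CF/(1+0.0965)^t    t·PV        t(t+1)·PV
  1         3.50         3.1920         3.1920           6.3839
  2         3.50         2.9111         5.8221          17.4663
  3         3.50         2.6549         7.9646          31.8584
  4         3.50         2.4212         9.6849          48.4243
  5         3.50         2.2081        11.0407          66.2439
  6         3.50         2.0138        12.0828          84.5796
  7         3.50         1.8366        12.8560         102.8479
  8       103.50        49.5303       396.2427       3,566.1841
  Σ                     66.7679       458.8857       3,923.9885
P = 66.7679.
Convexity = Σ t(t+1)·PV / [P·(1+y)²] = 3,923.9885 / (66.7679 × 1.202312) = 48.88126.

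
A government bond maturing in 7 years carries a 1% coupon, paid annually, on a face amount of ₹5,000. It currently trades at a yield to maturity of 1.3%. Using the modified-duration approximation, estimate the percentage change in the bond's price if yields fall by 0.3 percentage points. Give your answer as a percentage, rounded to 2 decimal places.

+2.01%

Periodic yield y = 0.013. Modified duration first:
  t   CF        PV=CF/(1+0.013)^t    t·PV
  1        50.00        49.3583        49.3583
  2        50.00        48.7249        97.4498
  3        50.00        48.0996       144.2989
  4        50.00        47.4824       189.9294
  5        50.00        46.8730       234.3650
  6        50.00        46.2715       277.6288
  7     5,050.00     4,613.4441    32,294.1085
  Σ                  4,900.2538    33,287.1389
P = 4,900.2538; D_Mac = 6.79294 yrs; D_mod = 6.79294/(1+0.013) = 6.70577 yrs.
ΔP/P ≈ -D_mod · Δy = -6.70577 × (-0.003) = +0.020117 = +2.0117%.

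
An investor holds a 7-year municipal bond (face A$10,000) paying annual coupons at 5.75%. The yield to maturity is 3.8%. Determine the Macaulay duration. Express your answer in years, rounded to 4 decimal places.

6.0206 years

Periodic yield y = 0.038. Discount each cash flow and weight by its year:
  t   CF        PV=CF/(1+0.038)^t    t·PV
  1       575.00       553.9499       553.9499
  2       575.00       533.6704     1,067.3409
  3       575.00       514.1334     1,542.4001
  4       575.00       495.3115     1,981.2461
  5       575.00       477.1787     2,385.8937
  6       575.00       459.7098     2,758.2586
  7    10,575.00     8,145.1465    57,016.0257
  Σ                 11,179.1002    67,305.1148
Price P = Σ PV = 11,179.1002.
Macaulay duration = Σ(t·PV) / P = 67,305.1148 / 11,179.1002 = 6.02062 years.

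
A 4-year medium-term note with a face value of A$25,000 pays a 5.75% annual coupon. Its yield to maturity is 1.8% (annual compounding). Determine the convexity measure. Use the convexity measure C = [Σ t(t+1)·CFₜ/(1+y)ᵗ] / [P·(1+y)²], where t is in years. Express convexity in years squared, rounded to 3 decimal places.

17.430

With y = 0.018:
  t   CF        PV=CF/(1+0.018)^t    t·PV        t(t+1)·PV
  1     1,437.50     1,412.0825     1,412.0825       2,824.1650
  2     1,437.50     1,387.1145     2,774.2289       8,322.6867
  3     1,437.50     1,362.5879     4,087.7636      16,351.0545
  4    26,437.50    24,616.6682    98,466.6730     492,333.3648
  Σ                 28,778.4531   106,740.7480     519,831.2711
P = 28,778.4531.
Convexity = Σ t(t+1)·PV / [P·(1+y)²] = 519,831.2711 / (28,778.4531 × 1.036324) = 17.43008.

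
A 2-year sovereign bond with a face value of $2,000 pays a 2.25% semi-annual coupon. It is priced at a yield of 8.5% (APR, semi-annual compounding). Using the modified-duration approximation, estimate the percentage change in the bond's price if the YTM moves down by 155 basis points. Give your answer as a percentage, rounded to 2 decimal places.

+2.92%

Periodic yield y = 0.0425. Modified duration first:
  t   CF        PV=CF/(1+0.0425)^t    t·PV
  1        22.50        21.5827        21.5827
  2        22.50        20.7029        41.4057
  3        22.50        19.8589        59.5766
  4     2,022.50     1,712.3174     6,849.2697
  Σ                  1,774.4619     6,971.8347
P = 1,774.4619; D_Mac = 3.92899 half-year periods = 1.96449 yrs; D_mod = 1.96449/(1+0.0425) = 1.88441 yrs.
ΔP/P ≈ -D_mod · Δy = -1.88441 × (-0.0155) = +0.029208 = +2.9208%.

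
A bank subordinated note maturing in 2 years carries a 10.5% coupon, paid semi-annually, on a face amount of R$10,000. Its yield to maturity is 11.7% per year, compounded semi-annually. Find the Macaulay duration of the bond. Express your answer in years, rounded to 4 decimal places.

Periodic yield y = 0.0585. Discount each cash flow and weight by its period:
  t   CF        PV=CF/(1+0.0585)^t    t·PV
  1       525.00       495.9849       495.9849
  2       525.00       468.5733       937.1467
  3       525.00       442.6768     1,328.0303
  4    10,525.00     8,384.1426    33,536.5703
  Σ                  9,791.3776    36,297.7321
Price P = Σ PV = 9,791.3776.
Macaulay duration = Σ(t·PV) / P = 36,297.7321 / 9,791.3776 = 3.70711 half-year periods.
In years: 3.70711 / 2 = 1.85356 years.

1.8536 years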